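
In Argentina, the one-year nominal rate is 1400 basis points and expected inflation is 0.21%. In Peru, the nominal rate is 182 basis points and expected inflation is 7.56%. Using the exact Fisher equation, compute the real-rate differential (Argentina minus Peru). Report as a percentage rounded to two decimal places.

19.10%

Argentina: (1 + 0.1400)/(1 + 0.0021) − 1 = 13.7611%
Peru: (1 + 0.0182)/(1 + 0.0756) − 1 = -5.3366%
Differential = 13.7611% − (-5.3366%) = 19.0977% → 19.10%.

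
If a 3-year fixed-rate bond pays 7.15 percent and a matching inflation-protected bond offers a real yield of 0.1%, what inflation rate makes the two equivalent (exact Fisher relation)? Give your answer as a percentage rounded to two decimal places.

(1 + π) = (1 + i)/(1 + r) = 1.07150 / 1.00100 = 1.070430
Break-even inflation = 1.070430 − 1 → 7.04%.

7.04%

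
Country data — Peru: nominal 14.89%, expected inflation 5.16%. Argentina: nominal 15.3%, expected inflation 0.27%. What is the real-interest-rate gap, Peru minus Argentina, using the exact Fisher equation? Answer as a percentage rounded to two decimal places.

Peru: (1 + 0.1489)/(1 + 0.0516) − 1 = 9.2526%
Argentina: (1 + 0.1530)/(1 + 0.0027) − 1 = 14.9895%
Differential = 9.2526% − 14.9895% = -5.7370% → -5.74%.

-5.74%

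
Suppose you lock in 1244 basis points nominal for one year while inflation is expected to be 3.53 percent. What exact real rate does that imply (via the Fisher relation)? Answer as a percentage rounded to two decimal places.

By the Fisher relation, 1 + r = (1 + i)/(1 + π).
1 + r = 1.12440 / 1.03530 = 1.086062
r = 1.086062 − 1 = 8.6062%, i.e. 8.61%.

8.61%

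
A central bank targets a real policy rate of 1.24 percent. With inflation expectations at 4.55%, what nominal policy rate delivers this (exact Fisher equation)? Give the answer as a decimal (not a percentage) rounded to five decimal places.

(1 + i) = (1 + r)(1 + π) = 1.01240 × 1.04550 = 1.0584642
i = 1.0584642 − 1, so the required nominal rate is 0.05846.

0.05846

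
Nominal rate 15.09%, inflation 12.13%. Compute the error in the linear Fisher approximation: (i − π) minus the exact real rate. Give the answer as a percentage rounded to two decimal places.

0.32%

Approximate: r ≈ 15.090% − 12.130% = 2.9600%
Exact: (1 + 0.1509)/(1 + 0.1213) − 1 = 2.6398%
Error = 2.9600% − 2.6398% = 0.3202% → 0.32%.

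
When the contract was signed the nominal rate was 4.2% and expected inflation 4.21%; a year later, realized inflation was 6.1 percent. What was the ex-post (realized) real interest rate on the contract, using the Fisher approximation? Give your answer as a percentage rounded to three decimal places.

Ex-post: 4.2% − 6.1% = -1.900%
So the realized real rate is -1.900%.

-1.900%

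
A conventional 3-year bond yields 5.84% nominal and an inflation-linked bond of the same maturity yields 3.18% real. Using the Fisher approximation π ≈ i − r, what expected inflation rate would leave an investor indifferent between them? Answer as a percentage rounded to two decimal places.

2.66%

π ≈ i − r = 5.84% − 3.18% → 2.66%.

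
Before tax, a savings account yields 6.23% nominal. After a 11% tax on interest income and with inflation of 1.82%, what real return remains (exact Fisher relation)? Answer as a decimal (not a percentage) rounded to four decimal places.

0.0366

After-tax nominal return = 6.23% × (1 − 0.11) = 5.5447%.
1 + r = 1.055447 / 1.01820 = 1.036581
After-tax real rate = 1.036581 − 1 → 0.0366.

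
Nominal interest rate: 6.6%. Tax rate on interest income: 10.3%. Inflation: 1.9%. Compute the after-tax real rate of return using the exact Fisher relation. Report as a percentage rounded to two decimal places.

After-tax nominal return = 6.6% × (1 − 0.103) = 5.9202%.
1 + r = 1.059202 / 1.01900 = 1.039452
After-tax real rate = 1.039452 − 1 → 3.95%.

3.95%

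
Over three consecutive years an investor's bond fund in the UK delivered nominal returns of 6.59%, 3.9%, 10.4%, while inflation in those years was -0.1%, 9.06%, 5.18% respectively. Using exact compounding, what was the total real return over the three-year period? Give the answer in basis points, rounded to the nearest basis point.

669 basis points

Compound the nominal returns: 1.0659 × 1.0390 × 1.1040 = 1.222647.
Compound inflation: 0.9990 × 1.0906 × 1.0518 = 1.145946.
Deflate: 1.222647 / 1.145946 = 1.066932.
Total real return = 1.066932 − 1 → 669 basis points.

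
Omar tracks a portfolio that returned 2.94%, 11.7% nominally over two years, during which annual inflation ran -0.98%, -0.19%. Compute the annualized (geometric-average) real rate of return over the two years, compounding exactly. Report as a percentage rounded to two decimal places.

7.86%

Nominal growth factor = 1.0294 × 1.1170 = 1.14983980
Price-level growth factor = 0.9902 × 0.9981 = 0.98831862
Real growth factor = 1.14983980 / 0.98831862 = 1.16343027
Annualized real rate = 1.16343027^(1/2) − 1 = 7.8624% → 7.86%.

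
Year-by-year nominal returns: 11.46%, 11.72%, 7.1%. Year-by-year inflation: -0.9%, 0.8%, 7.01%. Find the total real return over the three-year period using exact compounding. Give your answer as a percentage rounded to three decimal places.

24.762%

Nominal growth factor = 1.1146 × 1.1172 × 1.0710 = 1.333643
Price-level growth factor = 0.9910 × 1.0080 × 1.0701 = 1.068953
Real growth factor = 1.333643 / 1.068953 = 1.247616
Total real return = 1.247616 − 1 → 24.762%.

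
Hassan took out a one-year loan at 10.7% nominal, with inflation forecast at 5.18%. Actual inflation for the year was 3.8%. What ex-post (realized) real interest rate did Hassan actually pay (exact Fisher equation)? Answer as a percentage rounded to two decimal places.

6.65%

Ex-post: (1 + 0.1070)/(1 + 0.0380) − 1 = 6.6474%
So the realized real rate is 6.65%.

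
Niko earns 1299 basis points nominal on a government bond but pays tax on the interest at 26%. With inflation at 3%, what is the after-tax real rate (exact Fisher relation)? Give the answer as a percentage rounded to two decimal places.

After-tax nominal return = 12.99% × (1 − 0.26) = 9.6126%.
1 + r = 1.096126 / 1.03000 = 1.064200
After-tax real rate = 1.064200 − 1 → 6.42%.

6.42%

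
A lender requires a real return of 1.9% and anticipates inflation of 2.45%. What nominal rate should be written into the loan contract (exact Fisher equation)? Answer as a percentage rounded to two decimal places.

4.40%

(1 + i) = (1 + r)(1 + π) = 1.01900 × 1.02450 = 1.0439655
i = 1.0439655 − 1, so the required nominal rate is 4.40%.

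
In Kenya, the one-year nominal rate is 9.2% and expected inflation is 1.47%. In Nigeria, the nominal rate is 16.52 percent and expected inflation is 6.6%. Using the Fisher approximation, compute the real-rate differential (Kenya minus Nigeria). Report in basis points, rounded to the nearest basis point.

-219 basis points

Kenya: 9.2% − 1.47% = 7.730%
Nigeria: 16.52% − 6.6% = 9.920%
Differential = -2.190% → -219 basis points.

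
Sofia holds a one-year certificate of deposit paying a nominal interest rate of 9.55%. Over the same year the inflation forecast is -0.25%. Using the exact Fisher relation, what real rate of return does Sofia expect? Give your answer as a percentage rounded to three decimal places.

9.825%

By the Fisher relation, 1 + r = (1 + i)/(1 + π).
1 + r = 1.09550 / 0.99750 = 1.098246
r = 1.098246 − 1 = 9.8246%, i.e. 9.825%.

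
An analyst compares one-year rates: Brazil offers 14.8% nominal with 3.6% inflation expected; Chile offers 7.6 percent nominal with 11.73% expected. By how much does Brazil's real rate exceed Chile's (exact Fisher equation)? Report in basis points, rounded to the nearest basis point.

Brazil: (1 + 0.1480)/(1 + 0.0360) − 1 = 10.8108%
Chile: (1 + 0.0760)/(1 + 0.1173) − 1 = -3.6964%
Differential = 10.8108% − (-3.6964%) = 14.5072% → 1451 basis points.

1451 basis points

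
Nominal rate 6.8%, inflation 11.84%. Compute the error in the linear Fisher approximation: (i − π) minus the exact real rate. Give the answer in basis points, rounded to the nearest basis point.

-53 basis points

Approximate: r ≈ 6.800% − 11.840% = -5.0400%
Exact: (1 + 0.0680)/(1 + 0.1184) − 1 = -4.5064%
Error = -5.0400% − (-4.5064%) = -0.5336% → -53 basis points.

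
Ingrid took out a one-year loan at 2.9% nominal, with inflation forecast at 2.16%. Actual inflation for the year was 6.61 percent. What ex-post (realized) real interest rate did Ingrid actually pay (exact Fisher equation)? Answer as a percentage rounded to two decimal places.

-3.48%

Ex-post: (1 + 0.0290)/(1 + 0.0661) − 1 = -3.4800%
So the realized real rate is -3.48%.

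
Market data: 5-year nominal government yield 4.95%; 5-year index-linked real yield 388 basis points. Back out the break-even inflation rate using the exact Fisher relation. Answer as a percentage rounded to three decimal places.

(1 + π) = (1 + i)/(1 + r) = 1.04950 / 1.03880 = 1.010300
Break-even inflation = 1.010300 − 1 → 1.030%.

1.030%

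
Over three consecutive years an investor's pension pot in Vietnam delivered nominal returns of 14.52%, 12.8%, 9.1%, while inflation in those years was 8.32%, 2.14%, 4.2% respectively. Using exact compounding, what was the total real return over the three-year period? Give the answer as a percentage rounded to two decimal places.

22.25%

Compound the nominal returns: 1.1452 × 1.1280 × 1.0910 = 1.409338.
Compound inflation: 1.0832 × 1.0214 × 1.0420 = 1.152848.
Deflate: 1.409338 / 1.152848 = 1.222483.
Total real return = 1.222483 − 1 → 22.25%.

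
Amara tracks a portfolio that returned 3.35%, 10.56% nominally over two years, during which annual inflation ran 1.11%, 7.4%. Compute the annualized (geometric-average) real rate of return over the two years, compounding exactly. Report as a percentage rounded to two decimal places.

Compound the nominal returns: 1.0335 × 1.1056 = 1.14263760.
Compound inflation: 1.0111 × 1.0740 = 1.08592140.
Deflate: 1.14263760 / 1.08592140 = 1.05222864.
Annualized real rate = 1.05222864^(1/2) − 1 = 2.5782% → 2.58%.

2.58%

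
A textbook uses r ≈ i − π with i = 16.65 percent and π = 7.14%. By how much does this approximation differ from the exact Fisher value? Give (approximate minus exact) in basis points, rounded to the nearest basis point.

63 basis points

Approximate: r ≈ 16.650% − 7.140% = 9.5100%
Exact: (1 + 0.1665)/(1 + 0.0714) − 1 = 8.8762%
Error = 9.5100% − 8.8762% = 0.6338% → 63 basis points.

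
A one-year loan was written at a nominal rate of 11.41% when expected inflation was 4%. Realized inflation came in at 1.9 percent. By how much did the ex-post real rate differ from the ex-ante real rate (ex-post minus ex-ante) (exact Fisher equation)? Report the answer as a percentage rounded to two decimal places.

2.21%

Ex-ante: (1 + 0.1141)/(1 + 0.0400) − 1 = 7.1250%
Ex-post: (1 + 0.1141)/(1 + 0.0190) − 1 = 9.3327%
Difference (ex-post − ex-ante) = 2.2077% → 2.21%.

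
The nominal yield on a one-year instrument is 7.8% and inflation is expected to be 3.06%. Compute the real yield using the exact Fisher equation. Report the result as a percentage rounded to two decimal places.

By the Fisher identity, 1 + r = (1 + i)/(1 + π).
1 + r = 1.07800 / 1.03060 = 1.045993
r = 1.045993 − 1 = 4.5993%, i.e. 4.60%.

4.60%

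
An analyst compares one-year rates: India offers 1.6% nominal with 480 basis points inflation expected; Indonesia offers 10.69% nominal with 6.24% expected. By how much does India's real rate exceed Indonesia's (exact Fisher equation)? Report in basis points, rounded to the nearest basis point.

India: (1 + 0.0160)/(1 + 0.0480) − 1 = -3.0534%
Indonesia: (1 + 0.1069)/(1 + 0.0624) − 1 = 4.1886%
Differential = -3.0534% − 4.1886% = -7.2421% → -724 basis points.

-724 basis points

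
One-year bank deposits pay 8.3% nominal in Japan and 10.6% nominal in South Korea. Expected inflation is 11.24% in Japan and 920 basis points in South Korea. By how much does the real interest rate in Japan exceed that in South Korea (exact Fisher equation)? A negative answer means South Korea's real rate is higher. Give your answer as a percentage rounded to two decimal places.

Japan: (1 + 0.0830)/(1 + 0.1124) − 1 = -2.64293%
South Korea: (1 + 0.1060)/(1 + 0.0920) − 1 = 1.28205%
Differential = -2.64293% − 1.28205% = -3.92499% → -3.92%.

-3.92%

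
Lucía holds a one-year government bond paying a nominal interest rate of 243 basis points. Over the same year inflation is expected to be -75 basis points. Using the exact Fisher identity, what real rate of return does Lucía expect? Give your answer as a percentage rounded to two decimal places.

By the Fisher identity, 1 + r = (1 + i)/(1 + π).
1 + r = 1.02430 / 0.99250 = 1.032040
r = 1.032040 − 1 = 3.2040%, i.e. 3.20%.

3.20%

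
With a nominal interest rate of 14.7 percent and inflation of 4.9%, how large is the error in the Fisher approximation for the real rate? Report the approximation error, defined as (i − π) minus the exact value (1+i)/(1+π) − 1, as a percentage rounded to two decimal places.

Approximate: r ≈ 14.700% − 4.900% = 9.8000%
Exact: (1 + 0.1470)/(1 + 0.0490) − 1 = 9.3422%
Error = 9.8000% − 9.3422% = 0.4578% → 0.46%.

0.46%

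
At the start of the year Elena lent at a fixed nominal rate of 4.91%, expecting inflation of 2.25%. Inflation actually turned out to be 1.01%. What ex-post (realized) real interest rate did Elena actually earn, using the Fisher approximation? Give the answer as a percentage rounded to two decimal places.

3.90%

Ex-post: 4.91% − 1.01% = 3.900%
So the realized real rate is 3.90%.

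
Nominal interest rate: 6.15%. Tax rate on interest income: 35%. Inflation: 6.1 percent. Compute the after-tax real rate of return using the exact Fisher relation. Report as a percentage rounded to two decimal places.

After-tax nominal return = 6.15% × (1 − 0.35) = 3.9975%.
1 + r = 1.039975 / 1.06100 = 0.980184
After-tax real rate = 0.980184 − 1 → -1.98%.

-1.98%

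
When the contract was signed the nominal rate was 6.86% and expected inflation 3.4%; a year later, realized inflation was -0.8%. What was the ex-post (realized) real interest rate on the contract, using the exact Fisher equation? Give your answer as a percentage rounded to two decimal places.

7.72%

Ex-post: (1 + 0.0686)/(1 − 0.0080) − 1 = 7.7218%
So the realized real rate is 7.72%.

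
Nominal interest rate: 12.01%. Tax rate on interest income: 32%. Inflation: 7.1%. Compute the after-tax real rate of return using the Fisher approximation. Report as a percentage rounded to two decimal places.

After-tax nominal return = 12.01% × (1 − 0.32) = 8.1668%.
r ≈ 8.1668% − 7.1% → 1.07%.

1.07%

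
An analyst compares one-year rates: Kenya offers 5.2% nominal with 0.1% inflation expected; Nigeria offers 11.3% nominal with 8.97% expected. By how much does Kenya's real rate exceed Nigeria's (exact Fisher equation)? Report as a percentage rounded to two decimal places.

Kenya: (1 + 0.0520)/(1 + 0.0010) − 1 = 5.0949%
Nigeria: (1 + 0.1130)/(1 + 0.0897) − 1 = 2.1382%
Differential = 5.0949% − 2.1382% = 2.9567% → 2.96%.

2.96%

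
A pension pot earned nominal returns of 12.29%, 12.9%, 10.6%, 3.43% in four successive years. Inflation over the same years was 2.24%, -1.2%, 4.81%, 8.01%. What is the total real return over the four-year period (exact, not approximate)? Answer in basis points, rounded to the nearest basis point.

2682 basis points

Nominal growth factor = 1.1229 × 1.1290 × 1.1060 × 1.0343 = 1.450229
Price-level growth factor = 1.0224 × 0.9880 × 1.0481 × 1.0801 = 1.143522
Real growth factor = 1.450229 / 1.143522 = 1.268213
Total real return = 1.268213 − 1 → 2682 basis points.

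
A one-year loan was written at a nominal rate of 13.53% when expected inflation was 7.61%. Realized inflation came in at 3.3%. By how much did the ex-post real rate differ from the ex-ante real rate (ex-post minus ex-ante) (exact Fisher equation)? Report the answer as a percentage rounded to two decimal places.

4.40%

Ex-ante: (1 + 0.1353)/(1 + 0.0761) − 1 = 5.5013%
Ex-post: (1 + 0.1353)/(1 + 0.0330) − 1 = 9.9032%
Difference (ex-post − ex-ante) = 4.4018% → 4.40%.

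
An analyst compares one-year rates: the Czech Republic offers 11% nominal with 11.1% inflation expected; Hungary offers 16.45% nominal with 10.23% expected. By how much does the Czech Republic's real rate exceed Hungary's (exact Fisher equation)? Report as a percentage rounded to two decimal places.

The Czech Republic: (1 + 0.1100)/(1 + 0.1110) − 1 = -0.0900%
Hungary: (1 + 0.1645)/(1 + 0.1023) − 1 = 5.6427%
Differential = -0.0900% − 5.6427% = -5.7328% → -5.73%.

-5.73%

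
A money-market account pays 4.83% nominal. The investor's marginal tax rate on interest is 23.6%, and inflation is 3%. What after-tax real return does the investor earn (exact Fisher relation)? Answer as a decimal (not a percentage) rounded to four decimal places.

0.0067

After-tax nominal return = 4.83% × (1 − 0.236) = 3.69012%.
1 + r = 1.0369012 / 1.03000 = 1.006700
After-tax real rate = 1.006700 − 1 → 0.0067.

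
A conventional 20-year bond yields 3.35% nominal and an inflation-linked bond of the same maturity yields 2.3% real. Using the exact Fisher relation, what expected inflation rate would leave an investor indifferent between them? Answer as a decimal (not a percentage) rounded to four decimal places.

0.0103

(1 + π) = (1 + i)/(1 + r) = 1.03350 / 1.02300 = 1.010264
Break-even inflation = 1.010264 − 1 → 0.0103.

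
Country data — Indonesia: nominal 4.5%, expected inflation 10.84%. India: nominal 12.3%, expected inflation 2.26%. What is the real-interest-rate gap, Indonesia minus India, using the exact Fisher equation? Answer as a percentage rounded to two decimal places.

Indonesia: (1 + 0.0450)/(1 + 0.1084) − 1 = -5.7200%
India: (1 + 0.1230)/(1 + 0.0226) − 1 = 9.8181%
Differential = -5.7200% − 9.8181% = -15.5381% → -15.54%.

-15.54%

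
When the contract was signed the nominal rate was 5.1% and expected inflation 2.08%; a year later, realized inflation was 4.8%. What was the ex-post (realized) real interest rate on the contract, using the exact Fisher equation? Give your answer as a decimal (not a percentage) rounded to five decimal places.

Ex-post: (1 + 0.0510)/(1 + 0.0480) − 1 = 0.2863%
So the realized real rate is 0.00286.

0.00286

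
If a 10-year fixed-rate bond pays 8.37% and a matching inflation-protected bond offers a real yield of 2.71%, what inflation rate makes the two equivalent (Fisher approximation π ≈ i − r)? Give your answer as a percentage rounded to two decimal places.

π ≈ i − r = 8.37% − 2.71% → 5.66%.

5.66%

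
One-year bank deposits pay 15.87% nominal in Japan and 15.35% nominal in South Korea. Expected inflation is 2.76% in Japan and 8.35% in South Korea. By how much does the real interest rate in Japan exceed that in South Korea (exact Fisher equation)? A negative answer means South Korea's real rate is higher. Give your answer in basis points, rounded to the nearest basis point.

Japan: (1 + 0.1587)/(1 + 0.0276) − 1 = 12.7579%
South Korea: (1 + 0.1535)/(1 + 0.0835) − 1 = 6.4605%
Differential = 12.7579% − 6.4605% = 6.2973% → 630 basis points.

630 basis points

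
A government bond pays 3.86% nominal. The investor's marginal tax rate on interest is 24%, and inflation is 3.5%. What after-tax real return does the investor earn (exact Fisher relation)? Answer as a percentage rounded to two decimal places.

After-tax nominal return = 3.86% × (1 − 0.24) = 2.9336%.
1 + r = 1.029336 / 1.03500 = 0.994528
After-tax real rate = 0.994528 − 1 → -0.55%.

-0.55%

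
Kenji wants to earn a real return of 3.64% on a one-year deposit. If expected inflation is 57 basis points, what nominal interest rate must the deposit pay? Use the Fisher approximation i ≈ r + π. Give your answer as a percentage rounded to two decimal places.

i ≈ r + π = 3.64% + 0.57% = 4.21%.

4.21%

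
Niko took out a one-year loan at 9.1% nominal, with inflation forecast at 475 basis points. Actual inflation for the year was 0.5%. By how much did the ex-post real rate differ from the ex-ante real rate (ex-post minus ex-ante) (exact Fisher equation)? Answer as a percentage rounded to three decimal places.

4.404%

Ex-ante: (1 + 0.0910)/(1 + 0.0475) − 1 = 4.15274%
Ex-post: (1 + 0.0910)/(1 + 0.0050) − 1 = 8.55721%
Difference (ex-post − ex-ante) = 4.40447% → 4.404%.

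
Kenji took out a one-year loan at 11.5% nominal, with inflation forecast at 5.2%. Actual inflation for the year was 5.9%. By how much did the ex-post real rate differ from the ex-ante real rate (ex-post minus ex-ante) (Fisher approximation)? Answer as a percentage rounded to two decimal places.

-0.70%

Ex-ante: 11.5% − 5.2% = 6.300%
Ex-post: 11.5% − 5.9% = 5.600%
Difference (ex-post − ex-ante) = -0.7000% → -0.70%.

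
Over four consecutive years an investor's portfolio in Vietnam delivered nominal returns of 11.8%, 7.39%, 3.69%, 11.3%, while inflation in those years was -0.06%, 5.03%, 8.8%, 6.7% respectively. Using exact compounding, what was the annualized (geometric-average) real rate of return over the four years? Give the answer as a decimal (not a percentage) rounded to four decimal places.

Compound the nominal returns: 1.1180 × 1.0739 × 1.0369 × 1.1130 = 1.38559939.
Compound inflation: 0.9994 × 1.0503 × 1.0880 × 1.0670 = 1.21855750.
Deflate: 1.38559939 / 1.21855750 = 1.13708167.
Annualized real rate = 1.13708167^(1/4) − 1 = 3.2638% → 0.0326.

0.0326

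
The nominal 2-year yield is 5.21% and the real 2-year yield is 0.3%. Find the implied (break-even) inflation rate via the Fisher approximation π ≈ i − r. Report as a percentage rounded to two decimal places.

4.91%

π ≈ i − r = 5.21% − 0.3% → 4.91%.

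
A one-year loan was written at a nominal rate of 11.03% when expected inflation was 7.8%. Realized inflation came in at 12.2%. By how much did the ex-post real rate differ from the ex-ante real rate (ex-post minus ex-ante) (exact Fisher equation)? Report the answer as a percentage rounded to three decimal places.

Ex-ante: (1 + 0.1103)/(1 + 0.0780) − 1 = 2.9963%
Ex-post: (1 + 0.1103)/(1 + 0.1220) − 1 = -1.0428%
Difference (ex-post − ex-ante) = -4.0391% → -4.039%.

-4.039%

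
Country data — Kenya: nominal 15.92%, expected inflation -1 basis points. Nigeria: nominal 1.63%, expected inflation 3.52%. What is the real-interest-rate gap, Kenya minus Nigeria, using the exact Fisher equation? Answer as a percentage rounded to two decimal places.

17.76%

Kenya: (1 + 0.1592)/(1 − 0.0001) − 1 = 15.9316%
Nigeria: (1 + 0.0163)/(1 + 0.0352) − 1 = -1.8257%
Differential = 15.9316% − (-1.8257%) = 17.7573% → 17.76%.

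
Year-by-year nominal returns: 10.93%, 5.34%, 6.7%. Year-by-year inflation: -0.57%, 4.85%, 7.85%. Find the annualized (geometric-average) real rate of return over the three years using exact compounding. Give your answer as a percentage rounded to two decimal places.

3.51%

Nominal growth factor = 1.1093 × 1.0534 × 1.0670 = 1.24682857
Price-level growth factor = 0.9943 × 1.0485 × 1.0785 = 1.12436165
Real growth factor = 1.24682857 / 1.12436165 = 1.10892129
Annualized real rate = 1.10892129^(1/3) − 1 = 3.5063% → 3.51%.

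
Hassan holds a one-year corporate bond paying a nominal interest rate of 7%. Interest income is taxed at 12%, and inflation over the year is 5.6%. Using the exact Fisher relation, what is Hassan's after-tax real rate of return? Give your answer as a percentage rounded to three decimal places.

0.530%

After-tax nominal return = 7% × (1 − 0.12) = 6.1600%.
1 + r = 1.06160 / 1.05600 = 1.005303
After-tax real rate = 1.005303 − 1 → 0.530%.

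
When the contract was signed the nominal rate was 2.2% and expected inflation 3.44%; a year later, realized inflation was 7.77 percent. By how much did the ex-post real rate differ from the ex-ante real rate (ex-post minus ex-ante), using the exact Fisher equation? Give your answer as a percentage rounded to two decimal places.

-3.97%

Ex-ante: (1 + 0.0220)/(1 + 0.0344) − 1 = -1.1988%
Ex-post: (1 + 0.0220)/(1 + 0.0777) − 1 = -5.1684%
Difference (ex-post − ex-ante) = -3.9697% → -3.97%.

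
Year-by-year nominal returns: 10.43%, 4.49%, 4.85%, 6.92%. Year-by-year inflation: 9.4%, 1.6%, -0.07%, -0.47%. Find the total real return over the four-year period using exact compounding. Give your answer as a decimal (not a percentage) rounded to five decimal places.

Compound the nominal returns: 1.1043 × 1.0449 × 1.0485 × 1.0692 = 1.293568.
Compound inflation: 1.0940 × 1.0160 × 0.9993 × 0.9953 = 1.105506.
Deflate: 1.293568 / 1.105506 = 1.170114.
Total real return = 1.170114 − 1 → 0.17011.

0.17011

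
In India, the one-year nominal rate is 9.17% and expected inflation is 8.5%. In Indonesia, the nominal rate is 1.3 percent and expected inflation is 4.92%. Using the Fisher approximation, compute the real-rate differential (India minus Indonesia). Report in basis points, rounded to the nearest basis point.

429 basis points

India: 9.17% − 8.5% = 0.670%
Indonesia: 1.3% − 4.92% = -3.620%
Differential = 4.290% → 429 basis points.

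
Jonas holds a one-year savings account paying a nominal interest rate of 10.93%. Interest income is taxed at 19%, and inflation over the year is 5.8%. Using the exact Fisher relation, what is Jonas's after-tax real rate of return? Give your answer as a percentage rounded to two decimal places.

After-tax nominal return = 10.93% × (1 − 0.19) = 8.8533%.
1 + r = 1.088533 / 1.05800 = 1.028859
After-tax real rate = 1.028859 − 1 → 2.89%.

2.89%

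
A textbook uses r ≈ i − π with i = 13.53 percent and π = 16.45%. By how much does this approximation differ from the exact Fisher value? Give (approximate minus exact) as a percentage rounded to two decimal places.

-0.41%

Approximate: r ≈ 13.530% − 16.450% = -2.9200%
Exact: (1 + 0.1353)/(1 + 0.1645) − 1 = -2.5075%
Error = -2.9200% − (-2.5075%) = -0.4125% → -0.41%.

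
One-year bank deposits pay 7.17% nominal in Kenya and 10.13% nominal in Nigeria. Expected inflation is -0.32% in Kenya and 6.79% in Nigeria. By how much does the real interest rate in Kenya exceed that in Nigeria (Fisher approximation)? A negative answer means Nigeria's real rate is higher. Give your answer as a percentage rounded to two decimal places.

4.15%

Kenya: 7.17% − (-0.32%) = 7.490%
Nigeria: 10.13% − 6.79% = 3.340%
Differential = 4.150% → 4.15%.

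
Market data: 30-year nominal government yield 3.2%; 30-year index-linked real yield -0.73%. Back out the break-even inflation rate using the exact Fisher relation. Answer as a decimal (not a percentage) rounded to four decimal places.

(1 + π) = (1 + i)/(1 + r) = 1.03200 / 0.99270 = 1.039589
Break-even inflation = 1.039589 − 1 → 0.0396.

0.0396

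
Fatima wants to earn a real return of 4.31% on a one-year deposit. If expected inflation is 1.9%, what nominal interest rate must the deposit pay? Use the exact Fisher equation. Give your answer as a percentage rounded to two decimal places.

(1 + i) = (1 + r)(1 + π) = 1.04310 × 1.01900 = 1.0629189
i = 1.0629189 − 1, so the required nominal rate is 6.29%.

6.29%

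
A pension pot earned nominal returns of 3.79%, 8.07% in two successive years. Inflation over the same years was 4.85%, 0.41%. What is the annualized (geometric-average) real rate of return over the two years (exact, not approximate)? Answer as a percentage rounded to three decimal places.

Nominal growth factor = 1.0379 × 1.0807 = 1.121658530
Price-level growth factor = 1.0485 × 1.0041 = 1.052798850
Real growth factor = 1.121658530 / 1.052798850 = 1.065406302
Annualized real rate = 1.065406302^(1/2) − 1 = 3.21852% → 3.219%.

3.219%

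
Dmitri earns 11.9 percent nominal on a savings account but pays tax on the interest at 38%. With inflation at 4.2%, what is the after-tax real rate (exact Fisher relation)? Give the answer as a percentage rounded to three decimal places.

After-tax nominal return = 11.9% × (1 − 0.38) = 7.3780%.
1 + r = 1.07378 / 1.04200 = 1.030499
After-tax real rate = 1.030499 − 1 → 3.050%.

3.050%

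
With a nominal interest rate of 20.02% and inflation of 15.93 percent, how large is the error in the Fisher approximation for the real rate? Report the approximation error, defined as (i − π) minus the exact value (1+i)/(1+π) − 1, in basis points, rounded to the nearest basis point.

Approximate: r ≈ 20.020% − 15.930% = 4.0900%
Exact: (1 + 0.2002)/(1 + 0.1593) − 1 = 3.5280%
Error = 4.0900% − 3.5280% = 0.5620% → 56 basis points.

56 basis points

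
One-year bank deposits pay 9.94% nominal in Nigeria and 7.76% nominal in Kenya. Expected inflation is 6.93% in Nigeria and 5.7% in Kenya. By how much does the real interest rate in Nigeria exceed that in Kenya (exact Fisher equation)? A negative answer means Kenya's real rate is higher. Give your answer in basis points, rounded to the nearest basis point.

Nigeria: (1 + 0.0994)/(1 + 0.0693) − 1 = 2.8149%
Kenya: (1 + 0.0776)/(1 + 0.0570) − 1 = 1.9489%
Differential = 2.8149% − 1.9489% = 0.8660% → 87 basis points.

87 basis points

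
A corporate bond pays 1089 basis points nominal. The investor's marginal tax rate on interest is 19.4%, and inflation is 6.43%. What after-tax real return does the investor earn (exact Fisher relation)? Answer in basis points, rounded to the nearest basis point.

221 basis points

After-tax nominal return = 10.89% × (1 − 0.194) = 8.77734%.
1 + r = 1.0877734 / 1.06430 = 1.022055
After-tax real rate = 1.022055 − 1 → 221 basis points.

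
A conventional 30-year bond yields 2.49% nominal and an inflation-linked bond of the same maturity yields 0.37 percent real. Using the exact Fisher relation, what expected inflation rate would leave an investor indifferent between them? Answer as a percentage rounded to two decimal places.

(1 + π) = (1 + i)/(1 + r) = 1.02490 / 1.00370 = 1.021122
Break-even inflation = 1.021122 − 1 → 2.11%.

2.11%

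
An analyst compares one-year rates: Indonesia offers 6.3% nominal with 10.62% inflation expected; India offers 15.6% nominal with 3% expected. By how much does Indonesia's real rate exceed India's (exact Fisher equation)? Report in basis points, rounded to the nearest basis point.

-1614 basis points

Indonesia: (1 + 0.0630)/(1 + 0.1062) − 1 = -3.9053%
India: (1 + 0.1560)/(1 + 0.0300) − 1 = 12.2330%
Differential = -3.9053% − 12.2330% = -16.1383% → -1614 basis points.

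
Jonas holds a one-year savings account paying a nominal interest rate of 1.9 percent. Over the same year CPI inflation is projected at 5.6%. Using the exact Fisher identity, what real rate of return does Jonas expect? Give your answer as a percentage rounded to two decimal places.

1 + r = 1.01900 / 1.05600 = 0.964962
r = 0.964962 − 1 = -3.5038%, i.e. -3.50%.

-3.50%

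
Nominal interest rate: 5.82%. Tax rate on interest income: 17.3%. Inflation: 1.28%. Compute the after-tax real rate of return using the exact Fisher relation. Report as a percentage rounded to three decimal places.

3.488%

After-tax nominal return = 5.82% × (1 − 0.173) = 4.81314%.
1 + r = 1.0481314 / 1.01280 = 1.0348849
After-tax real rate = 1.0348849 − 1 → 3.488%.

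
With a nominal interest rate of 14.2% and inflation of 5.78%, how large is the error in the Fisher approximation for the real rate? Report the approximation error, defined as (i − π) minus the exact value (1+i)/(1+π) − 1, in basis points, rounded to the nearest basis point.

Approximate: r ≈ 14.200% − 5.780% = 8.4200%
Exact: (1 + 0.1420)/(1 + 0.0578) − 1 = 7.9599%
Error = 8.4200% − 7.9599% = 0.4601% → 46 basis points.

46 basis points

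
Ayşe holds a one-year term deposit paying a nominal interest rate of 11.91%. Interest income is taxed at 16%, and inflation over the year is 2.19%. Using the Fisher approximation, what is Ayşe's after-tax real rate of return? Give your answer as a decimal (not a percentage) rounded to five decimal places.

After-tax nominal return = 11.91% × (1 − 0.16) = 10.0044%.
r ≈ 10.0044% − 2.19% → 0.07814.

0.07814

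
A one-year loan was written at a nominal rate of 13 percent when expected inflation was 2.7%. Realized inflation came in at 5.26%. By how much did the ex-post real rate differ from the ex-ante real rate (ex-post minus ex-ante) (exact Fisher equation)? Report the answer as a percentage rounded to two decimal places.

-2.68%

Ex-ante: (1 + 0.1300)/(1 + 0.0270) − 1 = 10.0292%
Ex-post: (1 + 0.1300)/(1 + 0.0526) − 1 = 7.3532%
Difference (ex-post − ex-ante) = -2.6760% → -2.68%.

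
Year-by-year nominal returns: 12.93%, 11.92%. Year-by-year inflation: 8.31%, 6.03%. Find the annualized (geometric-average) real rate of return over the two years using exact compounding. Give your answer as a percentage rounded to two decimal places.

Compound the nominal returns: 1.1293 × 1.1192 = 1.26391256.
Compound inflation: 1.0831 × 1.0603 = 1.14841093.
Deflate: 1.26391256 / 1.14841093 = 1.10057517.
Annualized real rate = 1.10057517^(1/2) − 1 = 4.9083% → 4.91%.

4.91%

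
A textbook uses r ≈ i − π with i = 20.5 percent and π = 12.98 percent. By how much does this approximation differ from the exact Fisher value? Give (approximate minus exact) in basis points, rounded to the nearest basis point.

86 basis points

Approximate: r ≈ 20.500% − 12.980% = 7.5200%
Exact: (1 + 0.2050)/(1 + 0.1298) − 1 = 6.6560%
Error = 7.5200% − 6.6560% = 0.8640% → 86 basis points.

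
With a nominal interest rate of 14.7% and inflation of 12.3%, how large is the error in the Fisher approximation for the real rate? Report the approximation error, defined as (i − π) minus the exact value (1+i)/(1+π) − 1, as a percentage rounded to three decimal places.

0.263%

Approximate: r ≈ 14.700% − 12.300% = 2.4000%
Exact: (1 + 0.1470)/(1 + 0.1230) − 1 = 2.1371%
Error = 2.4000% − 2.1371% = 0.2629% → 0.263%.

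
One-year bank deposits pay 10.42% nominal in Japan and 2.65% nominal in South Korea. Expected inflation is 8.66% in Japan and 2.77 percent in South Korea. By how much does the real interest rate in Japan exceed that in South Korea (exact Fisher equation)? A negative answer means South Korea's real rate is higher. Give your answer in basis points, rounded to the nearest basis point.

174 basis points

Japan: (1 + 0.1042)/(1 + 0.0866) − 1 = 1.6197%
South Korea: (1 + 0.0265)/(1 + 0.0277) − 1 = -0.1168%
Differential = 1.6197% − (-0.1168%) = 1.7365% → 174 basis points.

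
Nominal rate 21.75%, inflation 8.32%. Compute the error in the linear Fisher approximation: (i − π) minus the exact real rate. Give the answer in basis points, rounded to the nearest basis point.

Approximate: r ≈ 21.750% − 8.320% = 13.4300%
Exact: (1 + 0.2175)/(1 + 0.0832) − 1 = 12.3984%
Error = 13.4300% − 12.3984% = 1.0316% → 103 basis points.

103 basis points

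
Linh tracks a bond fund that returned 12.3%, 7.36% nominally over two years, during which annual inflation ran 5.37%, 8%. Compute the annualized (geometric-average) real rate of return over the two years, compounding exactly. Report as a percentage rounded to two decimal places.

Compound the nominal returns: 1.1230 × 1.0736 = 1.20565280.
Compound inflation: 1.0537 × 1.0800 = 1.13799600.
Deflate: 1.20565280 / 1.13799600 = 1.05945258.
Annualized real rate = 1.05945258^(1/2) − 1 = 2.9297% → 2.93%.

2.93%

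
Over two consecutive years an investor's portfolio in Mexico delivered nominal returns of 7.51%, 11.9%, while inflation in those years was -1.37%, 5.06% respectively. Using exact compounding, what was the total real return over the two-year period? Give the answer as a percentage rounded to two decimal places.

16.10%

Nominal growth factor = 1.0751 × 1.1190 = 1.203037
Price-level growth factor = 0.9863 × 1.0506 = 1.036207
Real growth factor = 1.203037 / 1.036207 = 1.161001
Total real return = 1.161001 − 1 → 16.10%.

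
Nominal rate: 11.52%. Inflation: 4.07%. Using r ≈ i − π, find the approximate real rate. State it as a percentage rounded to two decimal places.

7.45%

r ≈ i − π = 11.52% − 4.07% = 7.45%.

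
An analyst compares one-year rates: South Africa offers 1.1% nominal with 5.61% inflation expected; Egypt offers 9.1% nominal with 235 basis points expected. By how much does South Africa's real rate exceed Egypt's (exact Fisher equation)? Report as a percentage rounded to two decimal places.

-10.87%

South Africa: (1 + 0.0110)/(1 + 0.0561) − 1 = -4.2704%
Egypt: (1 + 0.0910)/(1 + 0.0235) − 1 = 6.5950%
Differential = -4.2704% − 6.5950% = -10.8654% → -10.87%.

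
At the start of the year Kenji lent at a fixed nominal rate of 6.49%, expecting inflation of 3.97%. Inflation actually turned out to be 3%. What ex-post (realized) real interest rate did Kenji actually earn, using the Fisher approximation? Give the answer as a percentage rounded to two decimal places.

Ex-post: 6.49% − 3% = 3.490%
So the realized real rate is 3.49%.

3.49%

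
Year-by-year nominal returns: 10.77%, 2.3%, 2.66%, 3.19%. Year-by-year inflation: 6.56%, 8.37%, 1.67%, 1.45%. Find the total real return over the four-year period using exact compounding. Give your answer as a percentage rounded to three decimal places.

Compound the nominal returns: 1.1077 × 1.0230 × 1.0266 × 1.0319 = 1.200430.
Compound inflation: 1.0656 × 1.0837 × 1.0167 × 1.0145 = 1.191100.
Deflate: 1.200430 / 1.191100 = 1.007833.
Total real return = 1.007833 − 1 → 0.783%.

0.783%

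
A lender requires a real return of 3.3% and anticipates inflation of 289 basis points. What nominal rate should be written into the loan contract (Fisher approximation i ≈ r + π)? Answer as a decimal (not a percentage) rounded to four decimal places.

0.0619

i ≈ r + π = 3.3% + 2.89% = 0.0619.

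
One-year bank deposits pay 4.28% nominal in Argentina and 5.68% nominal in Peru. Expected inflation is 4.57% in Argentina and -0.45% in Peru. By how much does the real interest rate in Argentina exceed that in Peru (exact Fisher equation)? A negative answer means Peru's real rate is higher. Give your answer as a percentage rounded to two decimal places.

Argentina: (1 + 0.0428)/(1 + 0.0457) − 1 = -0.27733%
Peru: (1 + 0.0568)/(1 − 0.0045) − 1 = 6.15771%
Differential = -0.27733% − 6.15771% = -6.43504% → -6.44%.

-6.44%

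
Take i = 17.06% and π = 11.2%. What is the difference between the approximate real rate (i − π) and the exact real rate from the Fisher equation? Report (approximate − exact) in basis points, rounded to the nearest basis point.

Approximate: r ≈ 17.060% − 11.200% = 5.8600%
Exact: (1 + 0.1706)/(1 + 0.1120) − 1 = 5.2698%
Error = 5.8600% − 5.2698% = 0.5902% → 59 basis points.

59 basis points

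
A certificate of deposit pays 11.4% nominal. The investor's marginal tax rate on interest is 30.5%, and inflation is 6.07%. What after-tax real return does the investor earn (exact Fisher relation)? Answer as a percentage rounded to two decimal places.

After-tax nominal return = 11.4% × (1 − 0.305) = 7.9230%.
1 + r = 1.07923 / 1.06070 = 1.017470
After-tax real rate = 1.017470 − 1 → 1.75%.

1.75%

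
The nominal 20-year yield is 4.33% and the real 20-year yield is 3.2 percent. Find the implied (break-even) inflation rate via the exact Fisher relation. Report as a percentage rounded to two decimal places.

1.09%

(1 + π) = (1 + i)/(1 + r) = 1.04330 / 1.03200 = 1.0109496
Break-even inflation = 1.0109496 − 1 → 1.09%.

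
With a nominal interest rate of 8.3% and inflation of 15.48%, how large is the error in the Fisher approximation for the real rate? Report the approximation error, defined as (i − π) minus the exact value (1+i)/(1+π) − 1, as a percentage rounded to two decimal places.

-0.96%

Approximate: r ≈ 8.300% − 15.480% = -7.1800%
Exact: (1 + 0.0830)/(1 + 0.1548) − 1 = -6.2175%
Error = -7.1800% − (-6.2175%) = -0.9625% → -0.96%.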